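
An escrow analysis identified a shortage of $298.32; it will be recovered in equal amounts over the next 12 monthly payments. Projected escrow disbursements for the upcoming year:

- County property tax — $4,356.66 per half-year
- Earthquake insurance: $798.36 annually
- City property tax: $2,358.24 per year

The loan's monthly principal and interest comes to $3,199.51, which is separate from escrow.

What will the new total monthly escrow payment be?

County property tax: $4,356.66 × 2 = $8,713.32 per year
Earthquake insurance: $798.36 per year
City property tax: $2,358.24 per year
Combined annual = $8,713.32 + $798.36 + $2,358.24 = $11,869.92
Base monthly escrow = $11,869.92 ÷ 12 = $989.16
Monthly shortage recovery: $298.32 ÷ 12 = $24.86
New monthly escrow = $989.16 + $24.86 = $1,014.02

$1,014.02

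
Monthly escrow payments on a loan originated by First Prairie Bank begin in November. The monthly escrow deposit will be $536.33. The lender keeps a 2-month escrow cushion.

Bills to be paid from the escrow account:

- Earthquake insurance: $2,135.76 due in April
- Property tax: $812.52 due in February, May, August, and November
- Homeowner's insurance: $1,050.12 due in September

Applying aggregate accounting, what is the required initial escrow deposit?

Cushion = 2 × $536.33 = $1,072.66
Trial balance (start $0, +$536.33 each month, − disbursements):
  Nov: +$536.33 − $812.52 → -$276.19
  Dec: +$536.33 → $260.14
  Jan: +$536.33 → $796.47
  Feb: +$536.33 − $812.52 → $520.28
  Mar: +$536.33 → $1,056.61
  Apr: +$536.33 − $2,135.76 → -$542.82
  May: +$536.33 − $812.52 → -$819.01
  Jun: +$536.33 → -$282.68
  Jul: +$536.33 → $253.65
  Aug: +$536.33 − $812.52 → -$22.54
  Sep: +$536.33 − $1,050.12 → -$536.33
  Oct: +$536.33 → $0.00
Lowest trial balance = -$819.01 (May)
Initial deposit = cushion − low point = $1,072.66 − (-$819.01) = $1,891.67

$1,891.67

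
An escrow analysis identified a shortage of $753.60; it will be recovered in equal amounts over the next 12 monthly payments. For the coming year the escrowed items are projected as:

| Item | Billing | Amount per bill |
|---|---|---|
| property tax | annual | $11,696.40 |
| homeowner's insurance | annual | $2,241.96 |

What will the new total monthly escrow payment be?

$1,224.33

Property tax = $11,696.40 annually
Homeowner's insurance = $2,241.96 annually
Yearly total = $11,696.40 + $2,241.96 = $13,938.36
Per month = $13,938.36 ÷ 12 = $1,161.53
Monthly shortage recovery: $753.60 / 12 = $62.80
New monthly escrow = $1,161.53 + $62.80 = $1,224.33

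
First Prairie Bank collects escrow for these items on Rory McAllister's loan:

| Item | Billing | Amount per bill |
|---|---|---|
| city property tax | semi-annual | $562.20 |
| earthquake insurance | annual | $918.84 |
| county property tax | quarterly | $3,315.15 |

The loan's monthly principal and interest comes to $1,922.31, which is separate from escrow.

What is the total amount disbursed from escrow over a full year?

City property tax — $562.20 × 2 = $1,124.40
Earthquake insurance — $918.84
County property tax — $3,315.15 × 4 = $13,260.60
Annual escrow total = $15,303.84

$15,303.84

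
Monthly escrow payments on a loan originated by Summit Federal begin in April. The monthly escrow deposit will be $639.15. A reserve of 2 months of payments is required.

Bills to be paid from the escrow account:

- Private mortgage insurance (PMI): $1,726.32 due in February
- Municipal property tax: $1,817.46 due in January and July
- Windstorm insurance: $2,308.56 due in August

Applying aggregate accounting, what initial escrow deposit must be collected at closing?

Cushion = 2 × $639.15 = $1,278.30
Trial balance (start $0, +$639.15 each month, − disbursements):
  Apr: +$639.15 → $639.15
  May: +$639.15 → $1,278.30
  Jun: +$639.15 → $1,917.45
  Jul: +$639.15 − $1,817.46 → $739.14
  Aug: +$639.15 − $2,308.56 → -$930.27
  Sep: +$639.15 → -$291.12
  Oct: +$639.15 → $348.03
  Nov: +$639.15 → $987.18
  Dec: +$639.15 → $1,626.33
  Jan: +$639.15 − $1,817.46 → $448.02
  Feb: +$639.15 − $1,726.32 → -$639.15
  Mar: +$639.15 → $0.00
Lowest trial balance = -$930.27 (Aug)
Initial deposit = cushion − low point = $1,278.30 − (-$930.27) = $2,208.57

$2,208.57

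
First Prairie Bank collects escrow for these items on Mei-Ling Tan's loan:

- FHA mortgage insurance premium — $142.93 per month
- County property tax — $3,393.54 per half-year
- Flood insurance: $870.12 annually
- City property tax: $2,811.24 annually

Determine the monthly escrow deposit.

FHA mortgage insurance premium: $142.93 × 12 = $1,715.16
County property tax: $3,393.54 × 2 = $6,787.08
Flood insurance: $870.12
City property tax: $2,811.24
Total annual escrow = $1,715.16 + $6,787.08 + $870.12 + $2,811.24 = $12,183.60
Per month = $12,183.60 / 12 = $1,015.30

$1,015.30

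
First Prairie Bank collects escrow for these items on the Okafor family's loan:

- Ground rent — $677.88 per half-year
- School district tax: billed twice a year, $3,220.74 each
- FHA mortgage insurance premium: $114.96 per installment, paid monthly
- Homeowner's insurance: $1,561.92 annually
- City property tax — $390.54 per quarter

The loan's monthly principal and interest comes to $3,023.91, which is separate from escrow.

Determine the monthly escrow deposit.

$1,025.07

Ground rent — $677.88 × 2 = $1,355.76
School district tax — $3,220.74 × 2 = $6,441.48
FHA mortgage insurance premium — $114.96 × 12 = $1,379.52
Homeowner's insurance — $1,561.92
City property tax — $390.54 × 4 = $1,562.16
Yearly total = $12,300.84
Base monthly escrow = $12,300.84 ÷ 12 = $1,025.07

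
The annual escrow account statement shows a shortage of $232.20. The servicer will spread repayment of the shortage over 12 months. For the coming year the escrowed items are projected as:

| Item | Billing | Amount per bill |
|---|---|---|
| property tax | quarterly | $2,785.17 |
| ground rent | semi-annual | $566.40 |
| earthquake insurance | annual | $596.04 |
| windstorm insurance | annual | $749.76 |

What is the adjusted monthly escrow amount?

Property tax = $2,785.17 × 4 = $11,140.68
Ground rent = $566.40 × 2 = $1,132.80
Earthquake insurance = $596.04
Windstorm insurance = $749.76
Yearly total = $11,140.68 + $1,132.80 + $596.04 + $749.76 = $13,619.28
Per month = $13,619.28 ÷ 12 = $1,134.94
Shortage per month = $232.20 / 12 = $19.35
New monthly escrow = $1,134.94 + $19.35 = $1,154.29

$1,154.29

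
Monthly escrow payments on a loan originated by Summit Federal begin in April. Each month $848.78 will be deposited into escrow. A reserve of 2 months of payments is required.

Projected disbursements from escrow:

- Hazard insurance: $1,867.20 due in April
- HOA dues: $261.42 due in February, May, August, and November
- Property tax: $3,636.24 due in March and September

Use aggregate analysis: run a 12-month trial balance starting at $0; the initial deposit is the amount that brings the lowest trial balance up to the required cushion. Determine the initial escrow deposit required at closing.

$2,715.98

Cushion = 2 × $848.78 = $1,697.56
Trial balance (start $0, +$848.78 each month, − disbursements):
  Apr: +$848.78 − $1,867.20 → -$1,018.42
  May: +$848.78 − $261.42 → -$431.06
  Jun: +$848.78 → $417.72
  Jul: +$848.78 → $1,266.50
  Aug: +$848.78 − $261.42 → $1,853.86
  Sep: +$848.78 − $3,636.24 → -$933.60
  Oct: +$848.78 → -$84.82
  Nov: +$848.78 − $261.42 → $502.54
  Dec: +$848.78 → $1,351.32
  Jan: +$848.78 → $2,200.10
  Feb: +$848.78 − $261.42 → $2,787.46
  Mar: +$848.78 − $3,636.24 → $0.00
Lowest trial balance = -$1,018.42 (Apr)
Initial deposit = cushion − low point = $1,697.56 − (-$1,018.42) = $2,715.98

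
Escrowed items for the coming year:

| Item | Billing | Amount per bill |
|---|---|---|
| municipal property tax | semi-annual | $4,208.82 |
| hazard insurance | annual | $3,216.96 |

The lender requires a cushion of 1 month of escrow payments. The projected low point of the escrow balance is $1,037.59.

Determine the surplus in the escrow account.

$68.04

Municipal property tax — $4,208.82 × 2 = $8,417.64
Hazard insurance — $3,216.96
Yearly total = $8,417.64 + $3,216.96 = $11,634.60
Monthly escrow = $11,634.60 / 12 = $969.55
Cushion = 1 × $969.55 = $969.55
Excess over cushion: $1,037.59 − $969.55 = $68.04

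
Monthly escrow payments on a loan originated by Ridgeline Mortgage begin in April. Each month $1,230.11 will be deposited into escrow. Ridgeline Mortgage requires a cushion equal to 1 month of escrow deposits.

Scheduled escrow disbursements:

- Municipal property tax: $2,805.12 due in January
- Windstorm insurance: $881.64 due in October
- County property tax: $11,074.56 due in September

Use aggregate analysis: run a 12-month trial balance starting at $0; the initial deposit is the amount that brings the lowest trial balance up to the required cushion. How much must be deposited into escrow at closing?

$4,924.01

Cushion = 1 × $1,230.11 = $1,230.11
Trial balance (start $0, +$1,230.11 each month, − disbursements):
  Apr: +$1,230.11 → $1,230.11
  May: +$1,230.11 → $2,460.22
  Jun: +$1,230.11 → $3,690.33
  Jul: +$1,230.11 → $4,920.44
  Aug: +$1,230.11 → $6,150.55
  Sep: +$1,230.11 − $11,074.56 → -$3,693.90
  Oct: +$1,230.11 − $881.64 → -$3,345.43
  Nov: +$1,230.11 → -$2,115.32
  Dec: +$1,230.11 → -$885.21
  Jan: +$1,230.11 − $2,805.12 → -$2,460.22
  Feb: +$1,230.11 → -$1,230.11
  Mar: +$1,230.11 → $0.00
Lowest trial balance = -$3,693.90 (Sep)
Initial deposit = cushion − low point = $1,230.11 − (-$3,693.90) = $4,924.01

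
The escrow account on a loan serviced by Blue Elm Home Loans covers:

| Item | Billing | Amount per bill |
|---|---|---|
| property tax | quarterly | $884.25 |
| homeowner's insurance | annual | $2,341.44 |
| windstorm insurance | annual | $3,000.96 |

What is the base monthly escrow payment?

Property tax — $884.25 × 4 = $3,537.00
Homeowner's insurance — $2,341.44
Windstorm insurance — $3,000.96
Combined annual = $3,537.00 + $2,341.44 + $3,000.96 = $8,879.40
Per month = $8,879.40 ÷ 12 = $739.95

$739.95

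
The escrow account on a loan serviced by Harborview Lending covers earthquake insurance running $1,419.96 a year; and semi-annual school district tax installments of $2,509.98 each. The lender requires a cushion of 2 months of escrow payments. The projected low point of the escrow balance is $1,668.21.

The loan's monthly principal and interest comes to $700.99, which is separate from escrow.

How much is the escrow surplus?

$594.89

Earthquake insurance — $1,419.96 annually
School district tax — $2,509.98 × 2 = $5,019.96 annually
Annual escrow total = $1,419.96 + $5,019.96 = $6,439.92
Base monthly escrow = $6,439.92 / 12 = $536.66
Required cushion = 2 × $536.66 = $1,073.32
Surplus = $1,668.21 − $1,073.32 = $594.89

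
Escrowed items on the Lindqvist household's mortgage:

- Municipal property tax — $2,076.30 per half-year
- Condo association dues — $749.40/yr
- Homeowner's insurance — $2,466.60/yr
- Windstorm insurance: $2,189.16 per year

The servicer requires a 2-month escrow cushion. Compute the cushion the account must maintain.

Municipal property tax — $2,076.30 × 2 = $4,152.60/yr
Condo association dues — $749.40/yr
Homeowner's insurance — $2,466.60/yr
Windstorm insurance — $2,189.16/yr
Total annual escrow = $4,152.60 + $749.40 + $2,466.60 + $2,189.16 = $9,557.76
Per month = $9,557.76 / 12 = $796.48
Cushion = 2 × $796.48 = $1,592.96

$1,592.96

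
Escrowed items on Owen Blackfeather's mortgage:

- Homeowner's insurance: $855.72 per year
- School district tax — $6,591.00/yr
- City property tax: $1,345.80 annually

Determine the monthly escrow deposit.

$732.71

Homeowner's insurance = $855.72 annually
School district tax = $6,591.00 annually
City property tax = $1,345.80 annually
Total annual escrow = $8,792.52
Base monthly escrow = $8,792.52 ÷ 12 = $732.71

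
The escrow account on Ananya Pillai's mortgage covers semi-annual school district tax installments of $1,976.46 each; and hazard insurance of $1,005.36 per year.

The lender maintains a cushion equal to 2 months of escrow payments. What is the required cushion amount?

School district tax: $1,976.46 × 2 = $3,952.92
Hazard insurance: $1,005.36
Total annual escrow = $4,958.28
Monthly = $4,958.28 ÷ 12 = $413.19
Required cushion = 2 × $413.19 = $826.38

$826.38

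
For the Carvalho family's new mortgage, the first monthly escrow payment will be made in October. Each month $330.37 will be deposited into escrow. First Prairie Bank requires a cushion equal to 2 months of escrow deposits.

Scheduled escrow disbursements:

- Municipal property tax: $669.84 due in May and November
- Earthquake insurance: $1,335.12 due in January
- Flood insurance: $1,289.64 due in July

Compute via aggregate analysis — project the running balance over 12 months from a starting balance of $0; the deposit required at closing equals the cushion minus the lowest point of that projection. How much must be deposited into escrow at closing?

Cushion = 2 × $330.37 = $660.74
Trial balance (start $0, +$330.37 each month, − disbursements):
  Oct: +$330.37 → $330.37
  Nov: +$330.37 − $669.84 → -$9.10
  Dec: +$330.37 → $321.27
  Jan: +$330.37 − $1,335.12 → -$683.48
  Feb: +$330.37 → -$353.11
  Mar: +$330.37 → -$22.74
  Apr: +$330.37 → $307.63
  May: +$330.37 − $669.84 → -$31.84
  Jun: +$330.37 → $298.53
  Jul: +$330.37 − $1,289.64 → -$660.74
  Aug: +$330.37 → -$330.37
  Sep: +$330.37 → $0.00
Lowest trial balance = -$683.48 (Jan)
Initial deposit = cushion − low point = $660.74 − (-$683.48) = $1,344.22

$1,344.22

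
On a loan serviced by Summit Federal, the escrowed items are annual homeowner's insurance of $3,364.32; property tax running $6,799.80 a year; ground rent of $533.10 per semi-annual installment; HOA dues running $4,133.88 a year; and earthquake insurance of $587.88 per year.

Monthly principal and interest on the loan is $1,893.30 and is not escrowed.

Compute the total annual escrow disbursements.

Homeowner's insurance = $3,364.32/yr
Property tax = $6,799.80/yr
Ground rent = $533.10 × 2 = $1,066.20/yr
HOA dues = $4,133.88/yr
Earthquake insurance = $587.88/yr
Annual escrow total = $3,364.32 + $6,799.80 + $1,066.20 + $4,133.88 + $587.88 = $15,952.08

$15,952.08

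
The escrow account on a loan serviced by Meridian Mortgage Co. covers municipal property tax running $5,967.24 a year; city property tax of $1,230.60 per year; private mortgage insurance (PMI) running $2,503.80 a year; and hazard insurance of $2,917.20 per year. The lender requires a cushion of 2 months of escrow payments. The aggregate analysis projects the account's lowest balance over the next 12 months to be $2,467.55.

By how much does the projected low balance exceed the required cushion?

Municipal property tax = $5,967.24 per year
City property tax = $1,230.60 per year
Private mortgage insurance (PMI) = $2,503.80 per year
Hazard insurance = $2,917.20 per year
Total annual escrow = $5,967.24 + $1,230.60 + $2,503.80 + $2,917.20 = $12,618.84
Per month = $12,618.84 ÷ 12 = $1,051.57
Required reserve = 2 × $1,051.57 = $2,103.14
Excess over cushion: $2,467.55 − $2,103.14 = $364.41

$364.41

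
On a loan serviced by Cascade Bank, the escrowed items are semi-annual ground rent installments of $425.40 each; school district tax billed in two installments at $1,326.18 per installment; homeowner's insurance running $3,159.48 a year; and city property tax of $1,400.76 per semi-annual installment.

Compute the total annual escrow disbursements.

Ground rent: $425.40 × 2 = $850.80 annually
School district tax: $1,326.18 × 2 = $2,652.36 annually
Homeowner's insurance: $3,159.48 annually
City property tax: $1,400.76 × 2 = $2,801.52 annually
Total annual escrow = $850.80 + $2,652.36 + $3,159.48 + $2,801.52 = $9,464.16

$9,464.16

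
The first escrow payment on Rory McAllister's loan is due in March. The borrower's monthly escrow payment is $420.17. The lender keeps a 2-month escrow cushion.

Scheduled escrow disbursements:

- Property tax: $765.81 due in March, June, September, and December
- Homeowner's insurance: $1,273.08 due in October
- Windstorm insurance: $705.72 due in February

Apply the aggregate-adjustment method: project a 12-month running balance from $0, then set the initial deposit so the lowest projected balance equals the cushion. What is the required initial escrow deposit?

$1,185.98

Cushion = 2 × $420.17 = $840.34
Trial balance (start $0, +$420.17 each month, − disbursements):
  Mar: +$420.17 − $765.81 → -$345.64
  Apr: +$420.17 → $74.53
  May: +$420.17 → $494.70
  Jun: +$420.17 − $765.81 → $149.06
  Jul: +$420.17 → $569.23
  Aug: +$420.17 → $989.40
  Sep: +$420.17 − $765.81 → $643.76
  Oct: +$420.17 − $1,273.08 → -$209.15
  Nov: +$420.17 → $211.02
  Dec: +$420.17 − $765.81 → -$134.62
  Jan: +$420.17 → $285.55
  Feb: +$420.17 − $705.72 → $0.00
Lowest trial balance = -$345.64 (Mar)
Initial deposit = cushion − low point = $840.34 − (-$345.64) = $1,185.98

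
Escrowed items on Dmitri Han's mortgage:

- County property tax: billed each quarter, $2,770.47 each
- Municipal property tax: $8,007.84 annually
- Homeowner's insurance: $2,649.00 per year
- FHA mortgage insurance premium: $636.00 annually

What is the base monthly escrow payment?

County property tax = $2,770.47 × 4 = $11,081.88 per year
Municipal property tax = $8,007.84 per year
Homeowner's insurance = $2,649.00 per year
FHA mortgage insurance premium = $636.00 per year
Total annual escrow = $11,081.88 + $8,007.84 + $2,649.00 + $636.00 = $22,374.72
Monthly = $22,374.72 ÷ 12 = $1,864.56

$1,864.56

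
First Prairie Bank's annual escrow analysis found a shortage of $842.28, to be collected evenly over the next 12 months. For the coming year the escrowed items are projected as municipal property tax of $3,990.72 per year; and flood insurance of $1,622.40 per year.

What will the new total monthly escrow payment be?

$537.95

Municipal property tax: $3,990.72 per year
Flood insurance: $1,622.40 per year
Yearly total = $3,990.72 + $1,622.40 = $5,613.12
Monthly = $5,613.12 / 12 = $467.76
Monthly shortage recovery: $842.28 / 12 = $70.19
New monthly escrow = $467.76 + $70.19 = $537.95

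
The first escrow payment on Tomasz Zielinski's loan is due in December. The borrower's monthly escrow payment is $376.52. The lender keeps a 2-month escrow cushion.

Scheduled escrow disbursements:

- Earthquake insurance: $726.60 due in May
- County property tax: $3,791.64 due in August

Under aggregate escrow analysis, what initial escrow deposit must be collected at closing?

Cushion = 2 × $376.52 = $753.04
Trial balance (start $0, +$376.52 each month, − disbursements):
  Dec: +$376.52 → $376.52
  Jan: +$376.52 → $753.04
  Feb: +$376.52 → $1,129.56
  Mar: +$376.52 → $1,506.08
  Apr: +$376.52 → $1,882.60
  May: +$376.52 − $726.60 → $1,532.52
  Jun: +$376.52 → $1,909.04
  Jul: +$376.52 → $2,285.56
  Aug: +$376.52 − $3,791.64 → -$1,129.56
  Sep: +$376.52 → -$753.04
  Oct: +$376.52 → -$376.52
  Nov: +$376.52 → $0.00
Lowest trial balance = -$1,129.56 (Aug)
Initial deposit = cushion − low point = $753.04 − (-$1,129.56) = $1,882.60

$1,882.60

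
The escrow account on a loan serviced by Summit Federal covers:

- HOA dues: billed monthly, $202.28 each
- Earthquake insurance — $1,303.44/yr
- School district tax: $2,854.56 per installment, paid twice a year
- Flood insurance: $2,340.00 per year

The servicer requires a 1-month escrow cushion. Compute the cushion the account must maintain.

$981.66

HOA dues: $202.28 × 12 = $2,427.36/yr
Earthquake insurance: $1,303.44/yr
School district tax: $2,854.56 × 2 = $5,709.12/yr
Flood insurance: $2,340.00/yr
Total per year = $11,779.92
Base monthly escrow = $11,779.92 ÷ 12 = $981.66
Cushion = 1 × $981.66 = $981.66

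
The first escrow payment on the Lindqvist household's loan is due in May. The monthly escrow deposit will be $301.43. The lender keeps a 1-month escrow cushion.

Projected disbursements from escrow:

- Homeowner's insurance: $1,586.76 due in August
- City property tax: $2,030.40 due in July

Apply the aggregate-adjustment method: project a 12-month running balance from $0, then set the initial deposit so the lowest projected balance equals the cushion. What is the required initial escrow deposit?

$2,712.87

Cushion = 1 × $301.43 = $301.43
Trial balance (start $0, +$301.43 each month, − disbursements):
  May: +$301.43 → $301.43
  Jun: +$301.43 → $602.86
  Jul: +$301.43 − $2,030.40 → -$1,126.11
  Aug: +$301.43 − $1,586.76 → -$2,411.44
  Sep: +$301.43 → -$2,110.01
  Oct: +$301.43 → -$1,808.58
  Nov: +$301.43 → -$1,507.15
  Dec: +$301.43 → -$1,205.72
  Jan: +$301.43 → -$904.29
  Feb: +$301.43 → -$602.86
  Mar: +$301.43 → -$301.43
  Apr: +$301.43 → $0.00
Lowest trial balance = -$2,411.44 (Aug)
Initial deposit = cushion − low point = $301.43 − (-$2,411.44) = $2,712.87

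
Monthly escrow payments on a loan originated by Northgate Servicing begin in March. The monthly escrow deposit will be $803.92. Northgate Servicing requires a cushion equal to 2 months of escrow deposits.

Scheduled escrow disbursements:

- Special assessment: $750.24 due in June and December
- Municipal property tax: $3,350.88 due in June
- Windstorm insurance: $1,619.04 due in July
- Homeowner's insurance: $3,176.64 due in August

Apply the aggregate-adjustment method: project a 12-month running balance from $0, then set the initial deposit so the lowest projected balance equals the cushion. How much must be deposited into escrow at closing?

$5,681.12

Cushion = 2 × $803.92 = $1,607.84
Trial balance (start $0, +$803.92 each month, − disbursements):
  Mar: +$803.92 → $803.92
  Apr: +$803.92 → $1,607.84
  May: +$803.92 → $2,411.76
  Jun: +$803.92 − $4,101.12 → -$885.44
  Jul: +$803.92 − $1,619.04 → -$1,700.56
  Aug: +$803.92 − $3,176.64 → -$4,073.28
  Sep: +$803.92 → -$3,269.36
  Oct: +$803.92 → -$2,465.44
  Nov: +$803.92 → -$1,661.52
  Dec: +$803.92 − $750.24 → -$1,607.84
  Jan: +$803.92 → -$803.92
  Feb: +$803.92 → $0.00
Lowest trial balance = -$4,073.28 (Aug)
Initial deposit = cushion − low point = $1,607.84 − (-$4,073.28) = $5,681.12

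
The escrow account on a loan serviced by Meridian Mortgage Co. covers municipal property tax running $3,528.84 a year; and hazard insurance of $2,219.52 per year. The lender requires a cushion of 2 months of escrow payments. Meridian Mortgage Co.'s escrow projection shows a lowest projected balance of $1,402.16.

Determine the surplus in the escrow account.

$444.10

Municipal property tax = $3,528.84 annually
Hazard insurance = $2,219.52 annually
Combined annual = $5,748.36
Monthly = $5,748.36 ÷ 12 = $479.03
Required reserve = 2 × $479.03 = $958.06
Excess over cushion: $1,402.16 − $958.06 = $444.10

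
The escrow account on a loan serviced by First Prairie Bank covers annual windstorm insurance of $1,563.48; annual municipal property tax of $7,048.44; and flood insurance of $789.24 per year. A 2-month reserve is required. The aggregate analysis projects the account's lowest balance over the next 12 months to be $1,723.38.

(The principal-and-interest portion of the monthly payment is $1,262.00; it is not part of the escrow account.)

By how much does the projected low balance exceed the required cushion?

$156.52

Windstorm insurance — $1,563.48/yr
Municipal property tax — $7,048.44/yr
Flood insurance — $789.24/yr
Total annual escrow = $9,401.16
Per month = $9,401.16 / 12 = $783.43
Required reserve = 2 × $783.43 = $1,566.86
Excess over cushion: $1,723.38 − $1,566.86 = $156.52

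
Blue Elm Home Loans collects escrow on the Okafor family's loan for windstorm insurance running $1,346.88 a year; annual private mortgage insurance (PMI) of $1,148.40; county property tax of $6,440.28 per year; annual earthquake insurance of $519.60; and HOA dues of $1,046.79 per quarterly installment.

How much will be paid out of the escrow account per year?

Windstorm insurance — $1,346.88 annually
Private mortgage insurance (PMI) — $1,148.40 annually
County property tax — $6,440.28 annually
Earthquake insurance — $519.60 annually
HOA dues — $1,046.79 × 4 = $4,187.16 annually
Total annual escrow = $1,346.88 + $1,148.40 + $6,440.28 + $519.60 + $4,187.16 = $13,642.32

$13,642.32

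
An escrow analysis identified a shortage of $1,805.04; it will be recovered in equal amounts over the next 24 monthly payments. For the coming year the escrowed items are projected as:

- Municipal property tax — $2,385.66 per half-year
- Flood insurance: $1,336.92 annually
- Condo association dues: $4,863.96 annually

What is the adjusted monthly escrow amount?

$989.56

Municipal property tax — $2,385.66 × 2 = $4,771.32
Flood insurance — $1,336.92
Condo association dues — $4,863.96
Total per year = $10,972.20
Per month = $10,972.20 ÷ 12 = $914.35
Shortage per month = $1,805.04 ÷ 24 = $75.21
New monthly escrow = $914.35 + $75.21 = $989.56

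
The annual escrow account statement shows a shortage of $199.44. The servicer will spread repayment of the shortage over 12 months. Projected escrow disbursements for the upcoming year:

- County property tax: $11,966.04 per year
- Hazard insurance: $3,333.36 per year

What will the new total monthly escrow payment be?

County property tax: $11,966.04/yr
Hazard insurance: $3,333.36/yr
Yearly total = $11,966.04 + $3,333.36 = $15,299.40
Base monthly escrow = $15,299.40 / 12 = $1,274.95
Monthly shortage recovery: $199.44 / 12 = $16.62
Adjusted monthly = $1,274.95 + $16.62 = $1,291.57

$1,291.57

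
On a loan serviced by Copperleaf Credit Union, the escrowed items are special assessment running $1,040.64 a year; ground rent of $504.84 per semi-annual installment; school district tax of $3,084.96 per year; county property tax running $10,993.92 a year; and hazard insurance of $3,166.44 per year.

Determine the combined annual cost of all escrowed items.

Special assessment: $1,040.64
Ground rent: $504.84 × 2 = $1,009.68
School district tax: $3,084.96
County property tax: $10,993.92
Hazard insurance: $3,166.44
Combined annual = $19,295.64

$19,295.64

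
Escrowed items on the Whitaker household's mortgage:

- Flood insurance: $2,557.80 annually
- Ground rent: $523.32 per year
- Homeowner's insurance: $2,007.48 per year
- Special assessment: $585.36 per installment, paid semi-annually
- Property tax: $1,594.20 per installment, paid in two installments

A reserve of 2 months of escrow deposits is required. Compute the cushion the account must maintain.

Flood insurance — $2,557.80
Ground rent — $523.32
Homeowner's insurance — $2,007.48
Special assessment — $585.36 × 2 = $1,170.72
Property tax — $1,594.20 × 2 = $3,188.40
Total per year = $2,557.80 + $523.32 + $2,007.48 + $1,170.72 + $3,188.40 = $9,447.72
Per month = $9,447.72 ÷ 12 = $787.31
Cushion = 2 × $787.31 = $1,574.62

$1,574.62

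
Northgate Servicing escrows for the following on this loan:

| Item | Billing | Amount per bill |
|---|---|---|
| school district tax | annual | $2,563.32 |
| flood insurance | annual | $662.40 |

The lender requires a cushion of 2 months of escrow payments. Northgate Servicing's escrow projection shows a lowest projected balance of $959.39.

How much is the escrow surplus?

School district tax = $2,563.32 per year
Flood insurance = $662.40 per year
Annual escrow total = $2,563.32 + $662.40 = $3,225.72
Monthly escrow = $3,225.72 / 12 = $268.81
Cushion = 2 × $268.81 = $537.62
Surplus = $959.39 − $537.62 = $421.77

$421.77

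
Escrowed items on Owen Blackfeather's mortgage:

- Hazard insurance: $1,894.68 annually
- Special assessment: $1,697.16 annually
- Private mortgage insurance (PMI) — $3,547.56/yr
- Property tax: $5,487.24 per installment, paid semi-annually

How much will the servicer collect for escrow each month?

$1,509.49

Hazard insurance: $1,894.68 annually
Special assessment: $1,697.16 annually
Private mortgage insurance (PMI): $3,547.56 annually
Property tax: $5,487.24 × 2 = $10,974.48 annually
Annual escrow total = $1,894.68 + $1,697.16 + $3,547.56 + $10,974.48 = $18,113.88
Monthly escrow = $18,113.88 ÷ 12 = $1,509.49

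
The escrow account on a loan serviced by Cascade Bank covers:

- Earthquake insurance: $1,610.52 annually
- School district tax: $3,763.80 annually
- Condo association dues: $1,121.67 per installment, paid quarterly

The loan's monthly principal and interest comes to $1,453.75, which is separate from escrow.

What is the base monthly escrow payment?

$821.75

Earthquake insurance: $1,610.52/yr
School district tax: $3,763.80/yr
Condo association dues: $1,121.67 × 4 = $4,486.68/yr
Total annual escrow = $9,861.00
Monthly = $9,861.00 / 12 = $821.75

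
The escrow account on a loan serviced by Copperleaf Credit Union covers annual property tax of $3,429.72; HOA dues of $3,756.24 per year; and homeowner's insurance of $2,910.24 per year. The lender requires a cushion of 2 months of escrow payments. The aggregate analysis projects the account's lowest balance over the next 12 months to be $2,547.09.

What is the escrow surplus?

Property tax: $3,429.72 annually
HOA dues: $3,756.24 annually
Homeowner's insurance: $2,910.24 annually
Total per year = $3,429.72 + $3,756.24 + $2,910.24 = $10,096.20
Monthly = $10,096.20 ÷ 12 = $841.35
Required cushion = 2 × $841.35 = $1,682.70
Excess over cushion: $2,547.09 − $1,682.70 = $864.39

$864.39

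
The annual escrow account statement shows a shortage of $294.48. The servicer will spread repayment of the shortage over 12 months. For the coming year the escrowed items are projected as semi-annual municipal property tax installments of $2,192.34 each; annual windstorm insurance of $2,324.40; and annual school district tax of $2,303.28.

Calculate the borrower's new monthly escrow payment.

$775.57

Municipal property tax — $2,192.34 × 2 = $4,384.68 per year
Windstorm insurance — $2,324.40 per year
School district tax — $2,303.28 per year
Yearly total = $4,384.68 + $2,324.40 + $2,303.28 = $9,012.36
Monthly = $9,012.36 / 12 = $751.03
Shortage spread = $294.48 ÷ 12 = $24.54/mo
New monthly escrow = $751.03 + $24.54 = $775.57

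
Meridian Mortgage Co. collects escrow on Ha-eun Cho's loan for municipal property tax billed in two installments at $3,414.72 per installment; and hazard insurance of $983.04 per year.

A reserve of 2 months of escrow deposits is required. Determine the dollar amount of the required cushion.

$1,302.08

Municipal property tax — $3,414.72 × 2 = $6,829.44/yr
Hazard insurance — $983.04/yr
Yearly total = $6,829.44 + $983.04 = $7,812.48
Base monthly escrow = $7,812.48 / 12 = $651.04
Cushion = 2 × $651.04 = $1,302.08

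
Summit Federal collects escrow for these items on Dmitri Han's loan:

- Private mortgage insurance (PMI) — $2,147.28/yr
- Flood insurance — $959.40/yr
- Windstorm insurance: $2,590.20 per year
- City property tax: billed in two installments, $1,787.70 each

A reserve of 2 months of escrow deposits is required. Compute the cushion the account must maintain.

$1,545.38

Private mortgage insurance (PMI): $2,147.28 annually
Flood insurance: $959.40 annually
Windstorm insurance: $2,590.20 annually
City property tax: $1,787.70 × 2 = $3,575.40 annually
Yearly total = $2,147.28 + $959.40 + $2,590.20 + $3,575.40 = $9,272.28
Per month = $9,272.28 / 12 = $772.69
Cushion = 2 × $772.69 = $1,545.38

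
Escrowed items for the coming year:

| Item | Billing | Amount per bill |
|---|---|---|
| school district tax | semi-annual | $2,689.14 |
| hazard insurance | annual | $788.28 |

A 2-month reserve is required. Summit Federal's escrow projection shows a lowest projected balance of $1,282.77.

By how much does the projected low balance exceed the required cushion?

School district tax = $2,689.14 × 2 = $5,378.28
Hazard insurance = $788.28
Annual escrow total = $5,378.28 + $788.28 = $6,166.56
Per month = $6,166.56 / 12 = $513.88
Cushion = 2 × $513.88 = $1,027.76
Excess over cushion: $1,282.77 − $1,027.76 = $255.01

$255.01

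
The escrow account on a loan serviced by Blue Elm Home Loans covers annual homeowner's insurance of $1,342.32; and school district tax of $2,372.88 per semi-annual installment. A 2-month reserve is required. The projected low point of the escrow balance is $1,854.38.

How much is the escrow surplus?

Homeowner's insurance = $1,342.32
School district tax = $2,372.88 × 2 = $4,745.76
Total per year = $6,088.08
Per month = $6,088.08 ÷ 12 = $507.34
Cushion = 2 × $507.34 = $1,014.68
Excess over cushion: $1,854.38 − $1,014.68 = $839.70

$839.70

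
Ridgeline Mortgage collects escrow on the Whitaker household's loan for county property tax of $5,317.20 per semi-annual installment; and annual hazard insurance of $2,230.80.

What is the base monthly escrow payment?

$1,072.10

County property tax = $5,317.20 × 2 = $10,634.40/yr
Hazard insurance = $2,230.80/yr
Annual escrow total = $12,865.20
Base monthly escrow = $12,865.20 ÷ 12 = $1,072.10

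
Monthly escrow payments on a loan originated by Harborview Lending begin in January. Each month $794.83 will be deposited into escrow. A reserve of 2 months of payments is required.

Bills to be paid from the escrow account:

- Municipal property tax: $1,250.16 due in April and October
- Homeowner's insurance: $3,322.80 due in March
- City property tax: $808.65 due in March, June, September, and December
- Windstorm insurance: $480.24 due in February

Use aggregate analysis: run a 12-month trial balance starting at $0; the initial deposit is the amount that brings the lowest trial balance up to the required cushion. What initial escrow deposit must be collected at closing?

Cushion = 2 × $794.83 = $1,589.66
Trial balance (start $0, +$794.83 each month, − disbursements):
  Jan: +$794.83 → $794.83
  Feb: +$794.83 − $480.24 → $1,109.42
  Mar: +$794.83 − $4,131.45 → -$2,227.20
  Apr: +$794.83 − $1,250.16 → -$2,682.53
  May: +$794.83 → -$1,887.70
  Jun: +$794.83 − $808.65 → -$1,901.52
  Jul: +$794.83 → -$1,106.69
  Aug: +$794.83 → -$311.86
  Sep: +$794.83 − $808.65 → -$325.68
  Oct: +$794.83 − $1,250.16 → -$781.01
  Nov: +$794.83 → $13.82
  Dec: +$794.83 − $808.65 → $0.00
Lowest trial balance = -$2,682.53 (Apr)
Initial deposit = cushion − low point = $1,589.66 − (-$2,682.53) = $4,272.19

$4,272.19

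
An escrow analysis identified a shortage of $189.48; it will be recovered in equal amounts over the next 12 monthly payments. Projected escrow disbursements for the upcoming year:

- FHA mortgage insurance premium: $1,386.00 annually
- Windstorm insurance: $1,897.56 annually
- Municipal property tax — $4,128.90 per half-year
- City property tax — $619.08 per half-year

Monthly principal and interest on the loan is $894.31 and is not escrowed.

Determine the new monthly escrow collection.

$1,080.75

FHA mortgage insurance premium = $1,386.00 per year
Windstorm insurance = $1,897.56 per year
Municipal property tax = $4,128.90 × 2 = $8,257.80 per year
City property tax = $619.08 × 2 = $1,238.16 per year
Annual escrow total = $1,386.00 + $1,897.56 + $8,257.80 + $1,238.16 = $12,779.52
Base monthly escrow = $12,779.52 / 12 = $1,064.96
Shortage spread = $189.48 / 12 = $15.79/mo
New monthly escrow = $1,064.96 + $15.79 = $1,080.75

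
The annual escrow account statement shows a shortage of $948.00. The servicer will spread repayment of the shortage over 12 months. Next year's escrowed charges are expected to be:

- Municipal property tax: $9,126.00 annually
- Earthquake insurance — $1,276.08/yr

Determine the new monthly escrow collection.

Municipal property tax = $9,126.00
Earthquake insurance = $1,276.08
Total annual escrow = $9,126.00 + $1,276.08 = $10,402.08
Per month = $10,402.08 / 12 = $866.84
Monthly shortage recovery: $948.00 / 12 = $79.00
Adjusted monthly = $866.84 + $79.00 = $945.84

$945.84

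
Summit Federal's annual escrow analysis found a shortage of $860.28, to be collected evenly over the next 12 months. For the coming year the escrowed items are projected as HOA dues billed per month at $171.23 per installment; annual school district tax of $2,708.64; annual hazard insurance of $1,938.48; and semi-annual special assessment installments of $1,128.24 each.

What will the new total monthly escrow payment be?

HOA dues — $171.23 × 12 = $2,054.76 per year
School district tax — $2,708.64 per year
Hazard insurance — $1,938.48 per year
Special assessment — $1,128.24 × 2 = $2,256.48 per year
Annual escrow total = $2,054.76 + $2,708.64 + $1,938.48 + $2,256.48 = $8,958.36
Base monthly escrow = $8,958.36 ÷ 12 = $746.53
Monthly shortage recovery: $860.28 / 12 = $71.69
New monthly escrow = $746.53 + $71.69 = $818.22

$818.22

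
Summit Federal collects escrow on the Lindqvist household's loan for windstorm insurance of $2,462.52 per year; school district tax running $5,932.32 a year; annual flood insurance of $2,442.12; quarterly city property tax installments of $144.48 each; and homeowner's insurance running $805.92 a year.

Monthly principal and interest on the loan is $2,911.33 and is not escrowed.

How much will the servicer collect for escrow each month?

Windstorm insurance — $2,462.52 per year
School district tax — $5,932.32 per year
Flood insurance — $2,442.12 per year
City property tax — $144.48 × 4 = $577.92 per year
Homeowner's insurance — $805.92 per year
Total per year = $12,220.80
Per month = $12,220.80 / 12 = $1,018.40

$1,018.40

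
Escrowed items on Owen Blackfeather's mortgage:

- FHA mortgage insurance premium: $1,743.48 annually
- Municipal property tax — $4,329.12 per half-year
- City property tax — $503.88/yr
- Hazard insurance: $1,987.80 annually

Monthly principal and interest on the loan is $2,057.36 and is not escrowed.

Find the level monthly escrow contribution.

$1,074.45

FHA mortgage insurance premium = $1,743.48
Municipal property tax = $4,329.12 × 2 = $8,658.24
City property tax = $503.88
Hazard insurance = $1,987.80
Combined annual = $1,743.48 + $8,658.24 + $503.88 + $1,987.80 = $12,893.40
Base monthly escrow = $12,893.40 / 12 = $1,074.45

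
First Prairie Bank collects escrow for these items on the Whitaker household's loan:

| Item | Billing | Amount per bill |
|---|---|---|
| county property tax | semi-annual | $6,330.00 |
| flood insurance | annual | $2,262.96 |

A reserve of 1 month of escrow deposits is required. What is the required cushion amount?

$1,243.58

County property tax = $6,330.00 × 2 = $12,660.00 annually
Flood insurance = $2,262.96 annually
Total per year = $12,660.00 + $2,262.96 = $14,922.96
Per month = $14,922.96 / 12 = $1,243.58
Reserve = 1 × $1,243.58 = $1,243.58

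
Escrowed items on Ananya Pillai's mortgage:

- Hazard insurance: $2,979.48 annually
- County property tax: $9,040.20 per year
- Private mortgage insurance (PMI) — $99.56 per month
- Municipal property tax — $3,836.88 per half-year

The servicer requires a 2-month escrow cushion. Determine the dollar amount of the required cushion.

Hazard insurance: $2,979.48
County property tax: $9,040.20
Private mortgage insurance (PMI): $99.56 × 12 = $1,194.72
Municipal property tax: $3,836.88 × 2 = $7,673.76
Annual escrow total = $20,888.16
Monthly = $20,888.16 / 12 = $1,740.68
Required cushion = 2 × $1,740.68 = $3,481.36

$3,481.36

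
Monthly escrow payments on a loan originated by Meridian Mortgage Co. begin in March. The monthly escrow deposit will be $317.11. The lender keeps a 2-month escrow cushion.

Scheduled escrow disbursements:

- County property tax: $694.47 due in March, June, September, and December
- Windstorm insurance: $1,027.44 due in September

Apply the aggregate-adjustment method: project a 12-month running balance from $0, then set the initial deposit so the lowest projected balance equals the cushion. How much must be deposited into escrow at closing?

$1,525.30

Cushion = 2 × $317.11 = $634.22
Trial balance (start $0, +$317.11 each month, − disbursements):
  Mar: +$317.11 − $694.47 → -$377.36
  Apr: +$317.11 → -$60.25
  May: +$317.11 → $256.86
  Jun: +$317.11 − $694.47 → -$120.50
  Jul: +$317.11 → $196.61
  Aug: +$317.11 → $513.72
  Sep: +$317.11 − $1,721.91 → -$891.08
  Oct: +$317.11 → -$573.97
  Nov: +$317.11 → -$256.86
  Dec: +$317.11 − $694.47 → -$634.22
  Jan: +$317.11 → -$317.11
  Feb: +$317.11 → $0.00
Lowest trial balance = -$891.08 (Sep)
Initial deposit = cushion − low point = $634.22 − (-$891.08) = $1,525.30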